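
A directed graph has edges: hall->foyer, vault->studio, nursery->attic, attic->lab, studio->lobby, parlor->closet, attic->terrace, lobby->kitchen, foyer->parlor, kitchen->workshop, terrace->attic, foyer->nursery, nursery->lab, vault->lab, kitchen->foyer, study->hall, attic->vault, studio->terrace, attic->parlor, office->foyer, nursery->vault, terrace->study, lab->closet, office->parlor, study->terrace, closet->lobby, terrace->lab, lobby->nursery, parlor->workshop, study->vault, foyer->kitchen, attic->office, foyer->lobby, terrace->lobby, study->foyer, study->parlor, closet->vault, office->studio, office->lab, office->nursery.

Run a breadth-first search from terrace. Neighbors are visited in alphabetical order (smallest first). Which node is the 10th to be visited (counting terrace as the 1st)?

kitchen

Visit terrace; enqueue attic, lab, lobby, study → queue [attic, lab, lobby, study]
Visit attic; enqueue office, parlor, vault → queue [lab, lobby, study, office, parlor, vault]
Visit lab; enqueue closet → queue [lobby, study, office, parlor, vault, closet]
Visit lobby; enqueue kitchen, nursery → queue [study, office, parlor, vault, closet, kitchen, nursery]
Visit study; enqueue foyer, hall → queue [office, parlor, vault, closet, kitchen, nursery, foyer, hall]
Visit office; enqueue studio → queue [parlor, vault, closet, kitchen, nursery, foyer, hall, studio]
Visit parlor; enqueue workshop → queue [vault, closet, kitchen, nursery, foyer, hall, studio, workshop]
Visit vault → queue [closet, kitchen, nursery, foyer, hall, studio, workshop]
Visit closet → queue [kitchen, nursery, foyer, hall, studio, workshop]
Visit kitchen → queue [nursery, foyer, hall, studio, workshop]
Visit nursery → queue [foyer, hall, studio, workshop]
Visit foyer → queue [hall, studio, workshop]
Visit hall → queue [studio, workshop]
Visit studio → queue [workshop]
Visit workshop → queue []

Visit order: terrace, attic, lab, lobby, study, office, parlor, vault, closet, kitchen, nursery, foyer, hall, studio, workshop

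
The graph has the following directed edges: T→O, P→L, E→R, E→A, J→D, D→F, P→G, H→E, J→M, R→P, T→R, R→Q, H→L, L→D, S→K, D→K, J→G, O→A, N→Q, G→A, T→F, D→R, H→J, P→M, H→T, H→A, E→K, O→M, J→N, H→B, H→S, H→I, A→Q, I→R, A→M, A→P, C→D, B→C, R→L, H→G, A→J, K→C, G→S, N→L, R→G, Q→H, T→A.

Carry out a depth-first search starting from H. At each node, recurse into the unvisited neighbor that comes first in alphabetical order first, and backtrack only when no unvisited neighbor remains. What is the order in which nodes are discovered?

Visit H
H → A
A → J
J → D
D → F
D → K
K → C
D → R
R → G
G → S
R → L
R → P
P → M
R → Q
J → N
H → B
H → E
H → I
H → T
T → O

H A J D F K C R G S L P M Q N B E I T O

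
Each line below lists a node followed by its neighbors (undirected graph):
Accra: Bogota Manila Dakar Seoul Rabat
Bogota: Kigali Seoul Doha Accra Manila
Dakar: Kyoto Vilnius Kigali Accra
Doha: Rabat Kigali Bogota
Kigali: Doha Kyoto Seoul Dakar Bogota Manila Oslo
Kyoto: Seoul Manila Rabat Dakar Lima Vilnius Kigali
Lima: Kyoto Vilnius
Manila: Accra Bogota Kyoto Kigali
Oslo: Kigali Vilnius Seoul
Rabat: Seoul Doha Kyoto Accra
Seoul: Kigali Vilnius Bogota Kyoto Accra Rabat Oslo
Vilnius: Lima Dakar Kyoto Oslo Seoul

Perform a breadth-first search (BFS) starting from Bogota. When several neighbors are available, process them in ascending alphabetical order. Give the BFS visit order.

Visit Bogota; enqueue Accra, Doha, Kigali, Manila, Seoul → queue [Accra, Doha, Kigali, Manila, Seoul]
Visit Accra; enqueue Dakar, Rabat → queue [Doha, Kigali, Manila, Seoul, Dakar, Rabat]
Visit Doha → queue [Kigali, Manila, Seoul, Dakar, Rabat]
Visit Kigali; enqueue Kyoto, Oslo → queue [Manila, Seoul, Dakar, Rabat, Kyoto, Oslo]
Visit Manila → queue [Seoul, Dakar, Rabat, Kyoto, Oslo]
Visit Seoul; enqueue Vilnius → queue [Dakar, Rabat, Kyoto, Oslo, Vilnius]
Visit Dakar → queue [Rabat, Kyoto, Oslo, Vilnius]
Visit Rabat → queue [Kyoto, Oslo, Vilnius]
Visit Kyoto; enqueue Lima → queue [Oslo, Vilnius, Lima]
Visit Oslo → queue [Vilnius, Lima]
Visit Vilnius → queue [Lima]
Visit Lima → queue []

Bogota → Accra → Doha → Kigali → Manila → Seoul → Dakar → Rabat → Kyoto → Oslo → Vilnius → Lima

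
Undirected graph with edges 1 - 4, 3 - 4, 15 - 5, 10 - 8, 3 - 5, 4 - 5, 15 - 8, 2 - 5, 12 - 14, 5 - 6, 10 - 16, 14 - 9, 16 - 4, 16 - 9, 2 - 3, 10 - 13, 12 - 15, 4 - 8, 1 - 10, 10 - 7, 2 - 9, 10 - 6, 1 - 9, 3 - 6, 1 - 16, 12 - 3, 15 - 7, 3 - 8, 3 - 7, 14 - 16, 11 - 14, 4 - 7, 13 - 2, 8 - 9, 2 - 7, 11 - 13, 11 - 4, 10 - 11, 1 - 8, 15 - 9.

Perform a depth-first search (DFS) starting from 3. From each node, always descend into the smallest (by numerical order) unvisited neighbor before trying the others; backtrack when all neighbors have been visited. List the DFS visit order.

3, 2, 5, 4, 1, 8, 9, 14, 11, 10, 6, 7, 15, 12, 13, 16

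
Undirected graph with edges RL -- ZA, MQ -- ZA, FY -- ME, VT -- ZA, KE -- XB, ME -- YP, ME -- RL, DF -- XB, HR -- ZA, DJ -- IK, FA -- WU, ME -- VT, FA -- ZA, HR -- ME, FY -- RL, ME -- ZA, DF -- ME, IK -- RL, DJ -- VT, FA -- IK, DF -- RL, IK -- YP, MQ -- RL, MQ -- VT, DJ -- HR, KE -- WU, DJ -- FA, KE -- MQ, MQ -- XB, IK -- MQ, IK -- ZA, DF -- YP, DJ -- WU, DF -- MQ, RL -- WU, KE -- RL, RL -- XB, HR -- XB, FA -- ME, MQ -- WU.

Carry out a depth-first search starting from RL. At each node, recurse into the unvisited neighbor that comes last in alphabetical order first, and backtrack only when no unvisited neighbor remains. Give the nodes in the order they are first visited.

RL, ZA, VT, MQ, XB, KE, WU, FA, ME, YP, IK, DJ, HR, DF, FY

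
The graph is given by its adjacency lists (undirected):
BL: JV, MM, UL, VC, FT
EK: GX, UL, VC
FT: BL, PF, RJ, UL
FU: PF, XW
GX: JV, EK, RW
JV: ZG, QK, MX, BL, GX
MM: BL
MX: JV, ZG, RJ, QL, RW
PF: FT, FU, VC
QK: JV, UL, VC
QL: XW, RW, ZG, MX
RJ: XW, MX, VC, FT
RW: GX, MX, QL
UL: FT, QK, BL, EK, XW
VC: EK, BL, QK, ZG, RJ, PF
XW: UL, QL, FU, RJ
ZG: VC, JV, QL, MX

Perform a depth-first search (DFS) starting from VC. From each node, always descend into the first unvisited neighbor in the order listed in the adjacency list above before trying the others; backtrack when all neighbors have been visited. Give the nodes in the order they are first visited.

VC → EK → GX → JV → ZG → QL → XW → UL → FT → BL → MM → PF → FU → RJ → MX → RW → QK

Visit VC
VC → EK
EK → GX
GX → JV
JV → ZG
ZG → QL
QL → XW
XW → UL
UL → FT
FT → BL
BL → MM
FT → PF
PF → FU
FT → RJ
RJ → MX
MX → RW
UL → QK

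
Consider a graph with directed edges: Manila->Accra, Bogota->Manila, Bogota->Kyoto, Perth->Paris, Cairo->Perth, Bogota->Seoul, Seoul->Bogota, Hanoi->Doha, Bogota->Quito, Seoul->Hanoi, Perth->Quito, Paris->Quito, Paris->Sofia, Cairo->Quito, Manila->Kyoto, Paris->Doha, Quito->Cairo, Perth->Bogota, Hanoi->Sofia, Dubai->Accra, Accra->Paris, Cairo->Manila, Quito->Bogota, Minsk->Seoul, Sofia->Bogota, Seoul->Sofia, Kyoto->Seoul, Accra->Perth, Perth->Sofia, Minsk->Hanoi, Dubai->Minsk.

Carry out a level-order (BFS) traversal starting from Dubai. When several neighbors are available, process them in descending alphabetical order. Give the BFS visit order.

Dubai, Minsk, Accra, Seoul, Hanoi, Perth, Paris, Sofia, Bogota, Doha, Quito, Manila, Kyoto, Cairo

Visit Dubai; enqueue Minsk, Accra → queue [Minsk, Accra]
Visit Minsk; enqueue Seoul, Hanoi → queue [Accra, Seoul, Hanoi]
Visit Accra; enqueue Perth, Paris → queue [Seoul, Hanoi, Perth, Paris]
Visit Seoul; enqueue Sofia, Bogota → queue [Hanoi, Perth, Paris, Sofia, Bogota]
Visit Hanoi; enqueue Doha → queue [Perth, Paris, Sofia, Bogota, Doha]
Visit Perth; enqueue Quito → queue [Paris, Sofia, Bogota, Doha, Quito]
Visit Paris → queue [Sofia, Bogota, Doha, Quito]
Visit Sofia → queue [Bogota, Doha, Quito]
Visit Bogota; enqueue Manila, Kyoto → queue [Doha, Quito, Manila, Kyoto]
Visit Doha → queue [Quito, Manila, Kyoto]
Visit Quito; enqueue Cairo → queue [Manila, Kyoto, Cairo]
Visit Manila → queue [Kyoto, Cairo]
Visit Kyoto → queue [Cairo]
Visit Cairo → queue []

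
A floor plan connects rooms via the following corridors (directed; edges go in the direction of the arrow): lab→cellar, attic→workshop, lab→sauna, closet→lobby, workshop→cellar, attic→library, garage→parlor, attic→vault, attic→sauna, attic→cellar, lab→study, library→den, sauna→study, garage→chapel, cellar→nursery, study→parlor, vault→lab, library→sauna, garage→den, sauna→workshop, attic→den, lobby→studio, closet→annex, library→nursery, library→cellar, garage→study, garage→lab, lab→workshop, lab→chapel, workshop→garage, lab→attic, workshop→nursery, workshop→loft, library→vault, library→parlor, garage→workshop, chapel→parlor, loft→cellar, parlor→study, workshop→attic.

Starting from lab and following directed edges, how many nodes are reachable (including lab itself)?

BFS from lab visits: lab, attic, cellar, chapel, sauna, study, workshop, den, library, vault, nursery, parlor, garage, loft
Reachable nodes: 14 of 18 total.

14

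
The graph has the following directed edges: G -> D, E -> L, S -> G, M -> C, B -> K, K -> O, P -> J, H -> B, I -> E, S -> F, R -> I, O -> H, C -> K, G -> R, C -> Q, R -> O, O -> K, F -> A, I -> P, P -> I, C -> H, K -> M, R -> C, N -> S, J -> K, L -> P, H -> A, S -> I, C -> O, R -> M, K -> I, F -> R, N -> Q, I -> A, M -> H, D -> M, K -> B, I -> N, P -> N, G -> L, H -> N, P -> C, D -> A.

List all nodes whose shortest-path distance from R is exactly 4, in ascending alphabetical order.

F, G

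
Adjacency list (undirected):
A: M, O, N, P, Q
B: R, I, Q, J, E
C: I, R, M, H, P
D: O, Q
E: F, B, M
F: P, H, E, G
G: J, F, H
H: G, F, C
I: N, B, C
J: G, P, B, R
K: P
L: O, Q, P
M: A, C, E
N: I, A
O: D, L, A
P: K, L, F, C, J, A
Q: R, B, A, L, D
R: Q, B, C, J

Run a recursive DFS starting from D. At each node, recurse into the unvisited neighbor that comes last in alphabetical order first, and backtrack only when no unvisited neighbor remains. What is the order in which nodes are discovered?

D -> Q -> R -> J -> P -> L -> O -> A -> N -> I -> C -> M -> E -> F -> H -> G -> B -> K

Visit D
D → Q
Q → R
R → J
J → P
P → L
L → O
O → A
A → N
N → I
I → C
C → M
M → E
E → F
F → H
H → G
E → B
P → K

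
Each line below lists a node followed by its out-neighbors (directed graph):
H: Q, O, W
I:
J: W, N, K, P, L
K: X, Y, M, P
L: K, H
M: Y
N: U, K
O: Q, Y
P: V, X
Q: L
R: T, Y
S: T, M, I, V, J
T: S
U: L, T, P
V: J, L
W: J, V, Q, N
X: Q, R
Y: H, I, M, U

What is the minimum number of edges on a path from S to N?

Level 0: S
Level 1: I, J, M, T, V
Level 2: K, L, N, P, W, Y
Level 3: H, Q, U, X
Level 4: O, R
N first appears at level 2.

2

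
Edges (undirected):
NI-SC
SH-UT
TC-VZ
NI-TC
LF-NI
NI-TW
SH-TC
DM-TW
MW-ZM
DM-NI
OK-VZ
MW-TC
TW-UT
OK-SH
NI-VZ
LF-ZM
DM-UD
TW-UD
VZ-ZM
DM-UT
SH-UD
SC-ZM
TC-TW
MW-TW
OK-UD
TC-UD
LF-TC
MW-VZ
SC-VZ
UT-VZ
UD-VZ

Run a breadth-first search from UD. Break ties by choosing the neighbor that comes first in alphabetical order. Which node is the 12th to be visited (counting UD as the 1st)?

SC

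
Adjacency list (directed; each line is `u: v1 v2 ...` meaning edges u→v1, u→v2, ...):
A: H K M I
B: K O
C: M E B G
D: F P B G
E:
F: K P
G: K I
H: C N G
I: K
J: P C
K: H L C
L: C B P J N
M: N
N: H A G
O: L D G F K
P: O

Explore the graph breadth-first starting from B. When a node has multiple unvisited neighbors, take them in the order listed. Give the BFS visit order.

B, K, O, H, L, C, D, G, F, N, P, J, M, E, I, A

Visit B; enqueue K, O → queue [K, O]
Visit K; enqueue H, L, C → queue [O, H, L, C]
Visit O; enqueue D, G, F → queue [H, L, C, D, G, F]
Visit H; enqueue N → queue [L, C, D, G, F, N]
Visit L; enqueue P, J → queue [C, D, G, F, N, P, J]
Visit C; enqueue M, E → queue [D, G, F, N, P, J, M, E]
Visit D → queue [G, F, N, P, J, M, E]
Visit G; enqueue I → queue [F, N, P, J, M, E, I]
Visit F → queue [N, P, J, M, E, I]
Visit N; enqueue A → queue [P, J, M, E, I, A]
Visit P → queue [J, M, E, I, A]
Visit J → queue [M, E, I, A]
Visit M → queue [E, I, A]
Visit E → queue [I, A]
Visit I → queue [A]
Visit A → queue []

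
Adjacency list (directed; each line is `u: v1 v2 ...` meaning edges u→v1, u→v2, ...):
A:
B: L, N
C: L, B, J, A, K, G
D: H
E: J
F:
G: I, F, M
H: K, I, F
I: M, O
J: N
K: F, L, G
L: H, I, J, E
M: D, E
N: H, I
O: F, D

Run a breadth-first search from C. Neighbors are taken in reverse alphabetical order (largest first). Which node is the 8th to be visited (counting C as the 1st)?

Visit C; enqueue L, K, J, G, B, A → queue [L, K, J, G, B, A]
Visit L; enqueue I, H, E → queue [K, J, G, B, A, I, H, E]
Visit K; enqueue F → queue [J, G, B, A, I, H, E, F]
Visit J; enqueue N → queue [G, B, A, I, H, E, F, N]
Visit G; enqueue M → queue [B, A, I, H, E, F, N, M]
Visit B → queue [A, I, H, E, F, N, M]
Visit A → queue [I, H, E, F, N, M]
Visit I; enqueue O → queue [H, E, F, N, M, O]
Visit H → queue [E, F, N, M, O]
Visit E → queue [F, N, M, O]
Visit F → queue [N, M, O]
Visit N → queue [M, O]
Visit M; enqueue D → queue [O, D]
Visit O → queue [D]
Visit D → queue []

Visit order: C, L, K, J, G, B, A, I, H, E, F, N, M, O, D

I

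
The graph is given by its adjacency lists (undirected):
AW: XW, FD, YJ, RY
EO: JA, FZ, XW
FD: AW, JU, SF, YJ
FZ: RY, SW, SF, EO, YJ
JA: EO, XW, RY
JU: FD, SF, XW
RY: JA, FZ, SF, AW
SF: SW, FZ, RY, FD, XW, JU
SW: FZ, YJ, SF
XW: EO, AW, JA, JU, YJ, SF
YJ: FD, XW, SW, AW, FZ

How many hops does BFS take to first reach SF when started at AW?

2

Level 0: AW
Level 1: FD, RY, XW, YJ
Level 2: EO, FZ, JA, JU, SF, SW
SF first appears at level 2.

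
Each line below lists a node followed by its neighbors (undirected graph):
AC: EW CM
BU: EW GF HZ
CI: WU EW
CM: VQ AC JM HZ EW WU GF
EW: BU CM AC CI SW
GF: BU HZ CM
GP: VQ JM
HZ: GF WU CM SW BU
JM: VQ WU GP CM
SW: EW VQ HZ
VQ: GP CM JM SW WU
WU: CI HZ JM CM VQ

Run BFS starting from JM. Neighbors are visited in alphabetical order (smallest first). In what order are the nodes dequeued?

Visit JM; enqueue CM, GP, VQ, WU → queue [CM, GP, VQ, WU]
Visit CM; enqueue AC, EW, GF, HZ → queue [GP, VQ, WU, AC, EW, GF, HZ]
Visit GP → queue [VQ, WU, AC, EW, GF, HZ]
Visit VQ; enqueue SW → queue [WU, AC, EW, GF, HZ, SW]
Visit WU; enqueue CI → queue [AC, EW, GF, HZ, SW, CI]
Visit AC → queue [EW, GF, HZ, SW, CI]
Visit EW; enqueue BU → queue [GF, HZ, SW, CI, BU]
Visit GF → queue [HZ, SW, CI, BU]
Visit HZ → queue [SW, CI, BU]
Visit SW → queue [CI, BU]
Visit CI → queue [BU]
Visit BU → queue []

JM → CM → GP → VQ → WU → AC → EW → GF → HZ → SW → CI → BU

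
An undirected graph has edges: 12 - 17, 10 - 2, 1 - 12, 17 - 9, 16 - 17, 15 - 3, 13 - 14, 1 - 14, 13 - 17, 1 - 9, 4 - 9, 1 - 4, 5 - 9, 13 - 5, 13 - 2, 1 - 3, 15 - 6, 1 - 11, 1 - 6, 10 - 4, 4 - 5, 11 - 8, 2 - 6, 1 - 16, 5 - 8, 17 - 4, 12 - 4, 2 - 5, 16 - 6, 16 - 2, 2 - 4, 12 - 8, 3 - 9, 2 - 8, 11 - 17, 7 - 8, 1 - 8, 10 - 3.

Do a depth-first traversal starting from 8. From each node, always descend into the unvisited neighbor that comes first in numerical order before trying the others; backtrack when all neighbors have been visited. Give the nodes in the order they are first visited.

Visit 8
8 → 1
1 → 3
3 → 9
9 → 4
4 → 2
2 → 5
5 → 13
13 → 14
13 → 17
17 → 11
17 → 12
17 → 16
16 → 6
6 → 15
2 → 10
8 → 7

8 -> 1 -> 3 -> 9 -> 4 -> 2 -> 5 -> 13 -> 14 -> 17 -> 11 -> 12 -> 16 -> 6 -> 15 -> 10 -> 7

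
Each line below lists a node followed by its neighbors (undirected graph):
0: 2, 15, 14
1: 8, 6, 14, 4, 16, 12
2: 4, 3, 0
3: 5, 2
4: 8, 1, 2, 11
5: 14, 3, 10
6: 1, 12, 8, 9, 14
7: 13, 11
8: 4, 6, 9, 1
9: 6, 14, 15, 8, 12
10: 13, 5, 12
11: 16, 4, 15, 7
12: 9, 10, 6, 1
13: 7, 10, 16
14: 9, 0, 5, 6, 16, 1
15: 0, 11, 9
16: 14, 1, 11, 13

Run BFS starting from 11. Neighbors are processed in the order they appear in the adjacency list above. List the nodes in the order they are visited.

11 -> 16 -> 4 -> 15 -> 7 -> 14 -> 1 -> 13 -> 8 -> 2 -> 0 -> 9 -> 5 -> 6 -> 12 -> 10 -> 3

Visit 11; enqueue 16, 4, 15, 7 → queue [16, 4, 15, 7]
Visit 16; enqueue 14, 1, 13 → queue [4, 15, 7, 14, 1, 13]
Visit 4; enqueue 8, 2 → queue [15, 7, 14, 1, 13, 8, 2]
Visit 15; enqueue 0, 9 → queue [7, 14, 1, 13, 8, 2, 0, 9]
Visit 7 → queue [14, 1, 13, 8, 2, 0, 9]
Visit 14; enqueue 5, 6 → queue [1, 13, 8, 2, 0, 9, 5, 6]
Visit 1; enqueue 12 → queue [13, 8, 2, 0, 9, 5, 6, 12]
Visit 13; enqueue 10 → queue [8, 2, 0, 9, 5, 6, 12, 10]
Visit 8 → queue [2, 0, 9, 5, 6, 12, 10]
Visit 2; enqueue 3 → queue [0, 9, 5, 6, 12, 10, 3]
Visit 0 → queue [9, 5, 6, 12, 10, 3]
Visit 9 → queue [5, 6, 12, 10, 3]
Visit 5 → queue [6, 12, 10, 3]
Visit 6 → queue [12, 10, 3]
Visit 12 → queue [10, 3]
Visit 10 → queue [3]
Visit 3 → queue []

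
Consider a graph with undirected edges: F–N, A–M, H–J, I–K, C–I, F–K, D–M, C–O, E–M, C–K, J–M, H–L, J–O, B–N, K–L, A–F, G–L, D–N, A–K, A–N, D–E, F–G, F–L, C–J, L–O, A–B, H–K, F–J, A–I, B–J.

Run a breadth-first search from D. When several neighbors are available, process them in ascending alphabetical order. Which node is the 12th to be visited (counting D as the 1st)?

H

Visit D; enqueue E, M, N → queue [E, M, N]
Visit E → queue [M, N]
Visit M; enqueue A, J → queue [N, A, J]
Visit N; enqueue B, F → queue [A, J, B, F]
Visit A; enqueue I, K → queue [J, B, F, I, K]
Visit J; enqueue C, H, O → queue [B, F, I, K, C, H, O]
Visit B → queue [F, I, K, C, H, O]
Visit F; enqueue G, L → queue [I, K, C, H, O, G, L]
Visit I → queue [K, C, H, O, G, L]
Visit K → queue [C, H, O, G, L]
Visit C → queue [H, O, G, L]
Visit H → queue [O, G, L]
Visit O → queue [G, L]
Visit G → queue [L]
Visit L → queue []

Visit order: D, E, M, N, A, J, B, F, I, K, C, H, O, G, L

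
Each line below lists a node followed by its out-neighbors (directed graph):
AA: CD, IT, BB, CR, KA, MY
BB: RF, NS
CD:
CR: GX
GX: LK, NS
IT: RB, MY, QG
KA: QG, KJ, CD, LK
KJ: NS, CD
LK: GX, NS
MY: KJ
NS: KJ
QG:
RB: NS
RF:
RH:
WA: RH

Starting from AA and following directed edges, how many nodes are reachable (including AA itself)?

14

BFS from AA visits: AA, BB, CD, CR, IT, KA, MY, NS, RF, GX, QG, RB, KJ, LK
Reachable nodes: 14 of 16 total.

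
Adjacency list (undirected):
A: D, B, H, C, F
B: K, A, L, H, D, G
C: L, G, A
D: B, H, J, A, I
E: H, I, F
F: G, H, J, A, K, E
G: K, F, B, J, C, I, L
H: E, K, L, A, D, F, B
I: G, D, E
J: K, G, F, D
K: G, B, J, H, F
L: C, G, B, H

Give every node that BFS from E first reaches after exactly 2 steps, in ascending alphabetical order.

A, B, D, G, J, K, L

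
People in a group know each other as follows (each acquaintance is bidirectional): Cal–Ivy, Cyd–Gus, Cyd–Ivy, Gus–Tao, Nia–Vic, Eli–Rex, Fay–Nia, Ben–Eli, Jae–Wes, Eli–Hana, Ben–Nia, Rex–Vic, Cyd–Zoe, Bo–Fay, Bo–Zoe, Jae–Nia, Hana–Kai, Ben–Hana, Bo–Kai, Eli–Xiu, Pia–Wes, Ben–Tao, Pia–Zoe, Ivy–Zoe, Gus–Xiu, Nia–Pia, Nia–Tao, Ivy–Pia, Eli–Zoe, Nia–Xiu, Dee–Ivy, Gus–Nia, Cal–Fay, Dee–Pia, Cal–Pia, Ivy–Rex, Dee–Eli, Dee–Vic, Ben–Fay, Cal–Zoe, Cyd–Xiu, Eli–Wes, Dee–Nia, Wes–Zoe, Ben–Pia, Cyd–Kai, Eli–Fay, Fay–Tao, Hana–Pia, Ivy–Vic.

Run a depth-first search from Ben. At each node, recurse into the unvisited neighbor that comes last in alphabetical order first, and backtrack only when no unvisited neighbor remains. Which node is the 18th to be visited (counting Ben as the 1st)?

Visit Ben
Ben → Tao
Tao → Nia
Nia → Xiu
Xiu → Gus
Gus → Cyd
Cyd → Zoe
Zoe → Wes
Wes → Pia
Pia → Ivy
Ivy → Vic
Vic → Rex
Rex → Eli
Eli → Hana
Hana → Kai
Kai → Bo
Bo → Fay
Fay → Cal
Eli → Dee
Wes → Jae

Visit order: Ben, Tao, Nia, Xiu, Gus, Cyd, Zoe, Wes, Pia, Ivy, Vic, Rex, Eli, Hana, Kai, Bo, Fay, Cal, Dee, Jae

Cal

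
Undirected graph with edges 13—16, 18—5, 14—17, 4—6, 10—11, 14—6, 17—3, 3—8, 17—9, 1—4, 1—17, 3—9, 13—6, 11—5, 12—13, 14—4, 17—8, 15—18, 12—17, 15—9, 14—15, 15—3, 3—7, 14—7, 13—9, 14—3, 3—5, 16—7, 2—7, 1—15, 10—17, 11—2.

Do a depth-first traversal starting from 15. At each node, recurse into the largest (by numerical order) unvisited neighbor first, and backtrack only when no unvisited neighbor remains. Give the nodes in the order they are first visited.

Visit 15
15 → 18
18 → 5
5 → 11
11 → 10
10 → 17
17 → 14
14 → 7
7 → 16
16 → 13
13 → 12
13 → 9
9 → 3
3 → 8
13 → 6
6 → 4
4 → 1
7 → 2

15 → 18 → 5 → 11 → 10 → 17 → 14 → 7 → 16 → 13 → 12 → 9 → 3 → 8 → 6 → 4 → 1 → 2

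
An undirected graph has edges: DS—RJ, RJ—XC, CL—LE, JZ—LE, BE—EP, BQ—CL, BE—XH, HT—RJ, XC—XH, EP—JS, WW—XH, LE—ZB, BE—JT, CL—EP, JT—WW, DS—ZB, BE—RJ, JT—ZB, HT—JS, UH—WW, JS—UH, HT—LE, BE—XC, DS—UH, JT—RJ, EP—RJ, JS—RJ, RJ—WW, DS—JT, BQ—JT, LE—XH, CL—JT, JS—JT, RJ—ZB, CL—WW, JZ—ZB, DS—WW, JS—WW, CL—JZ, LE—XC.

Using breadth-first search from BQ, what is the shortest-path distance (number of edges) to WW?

Level 0: BQ
Level 1: CL, JT
Level 2: BE, DS, EP, JS, JZ, LE, RJ, WW, ZB
Level 3: HT, UH, XC, XH
WW first appears at level 2.

2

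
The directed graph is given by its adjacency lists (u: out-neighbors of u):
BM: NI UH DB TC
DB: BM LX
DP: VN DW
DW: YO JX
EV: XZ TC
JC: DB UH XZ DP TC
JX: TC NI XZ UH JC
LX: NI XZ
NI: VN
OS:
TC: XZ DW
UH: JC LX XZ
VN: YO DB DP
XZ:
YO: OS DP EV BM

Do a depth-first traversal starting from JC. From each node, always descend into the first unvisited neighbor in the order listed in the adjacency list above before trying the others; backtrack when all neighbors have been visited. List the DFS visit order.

Visit JC
JC → DB
DB → BM
BM → NI
NI → VN
VN → YO
YO → OS
YO → DP
DP → DW
DW → JX
JX → TC
TC → XZ
JX → UH
UH → LX
YO → EV

JC -> DB -> BM -> NI -> VN -> YO -> OS -> DP -> DW -> JX -> TC -> XZ -> UH -> LX -> EV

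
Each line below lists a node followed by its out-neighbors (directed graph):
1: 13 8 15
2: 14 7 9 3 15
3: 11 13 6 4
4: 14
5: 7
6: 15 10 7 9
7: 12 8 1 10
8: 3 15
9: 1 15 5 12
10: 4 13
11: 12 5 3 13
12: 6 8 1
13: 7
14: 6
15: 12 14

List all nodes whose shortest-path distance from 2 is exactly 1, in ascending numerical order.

Level 0: 2
Level 1: 3, 7, 9, 14, 15
Level 2: 1, 4, 5, 6, 8, 10, 11, 12, 13

3, 7, 9, 14, 15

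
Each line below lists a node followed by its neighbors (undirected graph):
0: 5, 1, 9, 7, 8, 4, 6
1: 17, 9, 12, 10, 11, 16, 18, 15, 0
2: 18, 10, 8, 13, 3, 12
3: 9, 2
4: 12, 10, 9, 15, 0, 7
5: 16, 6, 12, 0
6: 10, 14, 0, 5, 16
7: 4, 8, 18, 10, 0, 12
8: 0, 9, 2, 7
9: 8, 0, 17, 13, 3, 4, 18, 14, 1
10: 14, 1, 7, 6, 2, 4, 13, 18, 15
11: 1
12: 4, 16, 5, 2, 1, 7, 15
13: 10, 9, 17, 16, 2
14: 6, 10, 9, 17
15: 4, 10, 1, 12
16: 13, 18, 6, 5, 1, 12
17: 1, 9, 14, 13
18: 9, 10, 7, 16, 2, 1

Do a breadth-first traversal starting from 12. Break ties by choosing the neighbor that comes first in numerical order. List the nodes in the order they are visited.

12, 1, 2, 4, 5, 7, 15, 16, 0, 9, 10, 11, 17, 18, 3, 8, 13, 6, 14

Visit 12; enqueue 1, 2, 4, 5, 7, 15, 16 → queue [1, 2, 4, 5, 7, 15, 16]
Visit 1; enqueue 0, 9, 10, 11, 17, 18 → queue [2, 4, 5, 7, 15, 16, 0, 9, 10, 11, 17, 18]
Visit 2; enqueue 3, 8, 13 → queue [4, 5, 7, 15, 16, 0, 9, 10, 11, 17, 18, 3, 8, 13]
Visit 4 → queue [5, 7, 15, 16, 0, 9, 10, 11, 17, 18, 3, 8, 13]
Visit 5; enqueue 6 → queue [7, 15, 16, 0, 9, 10, 11, 17, 18, 3, 8, 13, 6]
Visit 7 → queue [15, 16, 0, 9, 10, 11, 17, 18, 3, 8, 13, 6]
Visit 15 → queue [16, 0, 9, 10, 11, 17, 18, 3, 8, 13, 6]
Visit 16 → queue [0, 9, 10, 11, 17, 18, 3, 8, 13, 6]
Visit 0 → queue [9, 10, 11, 17, 18, 3, 8, 13, 6]
Visit 9; enqueue 14 → queue [10, 11, 17, 18, 3, 8, 13, 6, 14]
Visit 10 → queue [11, 17, 18, 3, 8, 13, 6, 14]
Visit 11 → queue [17, 18, 3, 8, 13, 6, 14]
Visit 17 → queue [18, 3, 8, 13, 6, 14]
Visit 18 → queue [3, 8, 13, 6, 14]
Visit 3 → queue [8, 13, 6, 14]
Visit 8 → queue [13, 6, 14]
Visit 13 → queue [6, 14]
Visit 6 → queue [14]
Visit 14 → queue []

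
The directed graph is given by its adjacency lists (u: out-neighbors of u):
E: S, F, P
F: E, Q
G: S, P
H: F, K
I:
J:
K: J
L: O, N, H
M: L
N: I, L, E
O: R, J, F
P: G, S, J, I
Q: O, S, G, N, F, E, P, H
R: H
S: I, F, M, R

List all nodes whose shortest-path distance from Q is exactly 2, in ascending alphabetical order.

I, J, K, L, M, R

Level 0: Q
Level 1: E, F, G, H, N, O, P, S
Level 2: I, J, K, L, M, R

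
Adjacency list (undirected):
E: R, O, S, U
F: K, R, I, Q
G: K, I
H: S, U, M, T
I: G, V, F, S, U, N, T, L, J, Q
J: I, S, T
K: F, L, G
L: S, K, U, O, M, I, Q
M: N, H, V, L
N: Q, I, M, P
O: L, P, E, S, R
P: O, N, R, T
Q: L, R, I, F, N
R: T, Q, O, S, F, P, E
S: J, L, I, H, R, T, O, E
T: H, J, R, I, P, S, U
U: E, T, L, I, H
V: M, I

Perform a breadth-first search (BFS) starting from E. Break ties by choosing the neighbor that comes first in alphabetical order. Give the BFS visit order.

E, O, R, S, U, L, P, F, Q, T, H, I, J, K, M, N, G, V

Visit E; enqueue O, R, S, U → queue [O, R, S, U]
Visit O; enqueue L, P → queue [R, S, U, L, P]
Visit R; enqueue F, Q, T → queue [S, U, L, P, F, Q, T]
Visit S; enqueue H, I, J → queue [U, L, P, F, Q, T, H, I, J]
Visit U → queue [L, P, F, Q, T, H, I, J]
Visit L; enqueue K, M → queue [P, F, Q, T, H, I, J, K, M]
Visit P; enqueue N → queue [F, Q, T, H, I, J, K, M, N]
Visit F → queue [Q, T, H, I, J, K, M, N]
Visit Q → queue [T, H, I, J, K, M, N]
Visit T → queue [H, I, J, K, M, N]
Visit H → queue [I, J, K, M, N]
Visit I; enqueue G, V → queue [J, K, M, N, G, V]
Visit J → queue [K, M, N, G, V]
Visit K → queue [M, N, G, V]
Visit M → queue [N, G, V]
Visit N → queue [G, V]
Visit G → queue [V]
Visit V → queue []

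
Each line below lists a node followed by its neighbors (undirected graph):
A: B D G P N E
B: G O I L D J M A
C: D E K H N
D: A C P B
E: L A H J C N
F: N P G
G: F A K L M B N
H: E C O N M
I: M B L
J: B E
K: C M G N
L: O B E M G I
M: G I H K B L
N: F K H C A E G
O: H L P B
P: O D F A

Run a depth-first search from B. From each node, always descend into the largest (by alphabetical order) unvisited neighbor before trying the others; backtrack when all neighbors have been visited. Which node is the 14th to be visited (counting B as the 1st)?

Visit B
B → O
O → P
P → F
F → N
N → K
K → M
M → L
L → I
L → G
G → A
A → E
E → J
E → H
H → C
C → D

Visit order: B, O, P, F, N, K, M, L, I, G, A, E, J, H, C, D

H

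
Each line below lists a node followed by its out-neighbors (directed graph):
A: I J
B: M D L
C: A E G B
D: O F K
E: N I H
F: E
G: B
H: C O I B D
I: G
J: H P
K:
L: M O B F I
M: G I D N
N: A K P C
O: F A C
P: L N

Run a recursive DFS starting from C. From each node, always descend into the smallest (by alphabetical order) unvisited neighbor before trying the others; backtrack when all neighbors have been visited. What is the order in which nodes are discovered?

C, A, I, G, B, D, F, E, H, O, N, K, P, L, M, J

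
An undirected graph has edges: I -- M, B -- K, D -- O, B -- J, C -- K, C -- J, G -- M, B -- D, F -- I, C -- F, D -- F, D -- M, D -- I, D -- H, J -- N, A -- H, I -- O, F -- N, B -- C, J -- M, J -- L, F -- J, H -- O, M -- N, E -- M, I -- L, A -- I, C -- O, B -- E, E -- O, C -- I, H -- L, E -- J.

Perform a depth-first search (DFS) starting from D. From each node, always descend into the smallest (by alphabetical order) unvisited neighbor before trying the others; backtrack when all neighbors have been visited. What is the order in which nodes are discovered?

D, B, C, F, I, A, H, L, J, E, M, G, N, O, K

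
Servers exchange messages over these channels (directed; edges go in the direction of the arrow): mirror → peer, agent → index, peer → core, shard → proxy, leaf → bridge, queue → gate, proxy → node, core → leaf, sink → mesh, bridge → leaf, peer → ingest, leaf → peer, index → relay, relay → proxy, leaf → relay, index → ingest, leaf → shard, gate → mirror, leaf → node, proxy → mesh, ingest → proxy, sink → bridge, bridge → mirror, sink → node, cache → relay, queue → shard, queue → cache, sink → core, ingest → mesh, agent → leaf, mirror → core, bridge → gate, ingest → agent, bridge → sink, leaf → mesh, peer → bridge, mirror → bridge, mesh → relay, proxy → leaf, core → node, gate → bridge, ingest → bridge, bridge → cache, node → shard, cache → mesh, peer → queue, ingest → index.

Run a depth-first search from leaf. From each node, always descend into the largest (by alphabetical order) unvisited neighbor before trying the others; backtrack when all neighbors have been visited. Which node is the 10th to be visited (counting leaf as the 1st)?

Visit leaf
leaf → shard
shard → proxy
proxy → node
proxy → mesh
mesh → relay
leaf → peer
peer → queue
queue → gate
gate → mirror
mirror → core
mirror → bridge
bridge → sink
bridge → cache
peer → ingest
ingest → index
ingest → agent

Visit order: leaf, shard, proxy, node, mesh, relay, peer, queue, gate, mirror, core, bridge, sink, cache, ingest, index, agent

mirror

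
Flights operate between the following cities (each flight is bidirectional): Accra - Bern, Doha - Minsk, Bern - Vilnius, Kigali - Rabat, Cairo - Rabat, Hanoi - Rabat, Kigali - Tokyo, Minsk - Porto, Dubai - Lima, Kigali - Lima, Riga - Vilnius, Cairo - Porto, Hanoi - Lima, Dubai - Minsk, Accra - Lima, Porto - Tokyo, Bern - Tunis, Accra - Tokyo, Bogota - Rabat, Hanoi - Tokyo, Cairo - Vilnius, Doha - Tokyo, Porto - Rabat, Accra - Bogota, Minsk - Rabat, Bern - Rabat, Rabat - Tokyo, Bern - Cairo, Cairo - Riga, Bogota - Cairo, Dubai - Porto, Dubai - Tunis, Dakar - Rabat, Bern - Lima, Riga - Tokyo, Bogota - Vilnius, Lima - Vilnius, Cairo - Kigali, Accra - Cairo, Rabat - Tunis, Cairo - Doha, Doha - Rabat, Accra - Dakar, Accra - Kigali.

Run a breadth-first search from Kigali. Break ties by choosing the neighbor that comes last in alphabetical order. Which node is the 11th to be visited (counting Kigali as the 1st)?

Tunis

Visit Kigali; enqueue Tokyo, Rabat, Lima, Cairo, Accra → queue [Tokyo, Rabat, Lima, Cairo, Accra]
Visit Tokyo; enqueue Riga, Porto, Hanoi, Doha → queue [Rabat, Lima, Cairo, Accra, Riga, Porto, Hanoi, Doha]
Visit Rabat; enqueue Tunis, Minsk, Dakar, Bogota, Bern → queue [Lima, Cairo, Accra, Riga, Porto, Hanoi, Doha, Tunis, Minsk, Dakar, Bogota, Bern]
Visit Lima; enqueue Vilnius, Dubai → queue [Cairo, Accra, Riga, Porto, Hanoi, Doha, Tunis, Minsk, Dakar, Bogota, Bern, Vilnius, Dubai]
Visit Cairo → queue [Accra, Riga, Porto, Hanoi, Doha, Tunis, Minsk, Dakar, Bogota, Bern, Vilnius, Dubai]
Visit Accra → queue [Riga, Porto, Hanoi, Doha, Tunis, Minsk, Dakar, Bogota, Bern, Vilnius, Dubai]
Visit Riga → queue [Porto, Hanoi, Doha, Tunis, Minsk, Dakar, Bogota, Bern, Vilnius, Dubai]
Visit Porto → queue [Hanoi, Doha, Tunis, Minsk, Dakar, Bogota, Bern, Vilnius, Dubai]
Visit Hanoi → queue [Doha, Tunis, Minsk, Dakar, Bogota, Bern, Vilnius, Dubai]
Visit Doha → queue [Tunis, Minsk, Dakar, Bogota, Bern, Vilnius, Dubai]
Visit Tunis → queue [Minsk, Dakar, Bogota, Bern, Vilnius, Dubai]
Visit Minsk → queue [Dakar, Bogota, Bern, Vilnius, Dubai]
Visit Dakar → queue [Bogota, Bern, Vilnius, Dubai]
Visit Bogota → queue [Bern, Vilnius, Dubai]
Visit Bern → queue [Vilnius, Dubai]
Visit Vilnius → queue [Dubai]
Visit Dubai → queue []

Visit order: Kigali, Tokyo, Rabat, Lima, Cairo, Accra, Riga, Porto, Hanoi, Doha, Tunis, Minsk, Dakar, Bogota, Bern, Vilnius, Dubai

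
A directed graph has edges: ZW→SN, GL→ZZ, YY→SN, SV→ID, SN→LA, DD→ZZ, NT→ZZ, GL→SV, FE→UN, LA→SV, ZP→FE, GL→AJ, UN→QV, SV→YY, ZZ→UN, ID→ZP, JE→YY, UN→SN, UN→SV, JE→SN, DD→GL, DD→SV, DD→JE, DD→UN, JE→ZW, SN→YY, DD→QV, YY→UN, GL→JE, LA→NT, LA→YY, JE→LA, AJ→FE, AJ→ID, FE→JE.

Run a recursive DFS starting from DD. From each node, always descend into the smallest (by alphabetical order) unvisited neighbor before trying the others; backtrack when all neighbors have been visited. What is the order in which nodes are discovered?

DD -> GL -> AJ -> FE -> JE -> LA -> NT -> ZZ -> UN -> QV -> SN -> YY -> SV -> ID -> ZP -> ZW

Visit DD
DD → GL
GL → AJ
AJ → FE
FE → JE
JE → LA
LA → NT
NT → ZZ
ZZ → UN
UN → QV
UN → SN
SN → YY
UN → SV
SV → ID
ID → ZP
JE → ZW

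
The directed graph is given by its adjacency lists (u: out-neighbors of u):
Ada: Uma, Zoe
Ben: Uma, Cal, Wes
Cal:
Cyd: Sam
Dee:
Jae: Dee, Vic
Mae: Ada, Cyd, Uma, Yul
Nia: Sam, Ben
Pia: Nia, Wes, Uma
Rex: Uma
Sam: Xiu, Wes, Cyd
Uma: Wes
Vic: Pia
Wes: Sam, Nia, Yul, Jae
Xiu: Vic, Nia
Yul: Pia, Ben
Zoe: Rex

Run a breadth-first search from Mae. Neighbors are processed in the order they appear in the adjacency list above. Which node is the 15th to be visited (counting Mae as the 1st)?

Visit Mae; enqueue Ada, Cyd, Uma, Yul → queue [Ada, Cyd, Uma, Yul]
Visit Ada; enqueue Zoe → queue [Cyd, Uma, Yul, Zoe]
Visit Cyd; enqueue Sam → queue [Uma, Yul, Zoe, Sam]
Visit Uma; enqueue Wes → queue [Yul, Zoe, Sam, Wes]
Visit Yul; enqueue Pia, Ben → queue [Zoe, Sam, Wes, Pia, Ben]
Visit Zoe; enqueue Rex → queue [Sam, Wes, Pia, Ben, Rex]
Visit Sam; enqueue Xiu → queue [Wes, Pia, Ben, Rex, Xiu]
Visit Wes; enqueue Nia, Jae → queue [Pia, Ben, Rex, Xiu, Nia, Jae]
Visit Pia → queue [Ben, Rex, Xiu, Nia, Jae]
Visit Ben; enqueue Cal → queue [Rex, Xiu, Nia, Jae, Cal]
Visit Rex → queue [Xiu, Nia, Jae, Cal]
Visit Xiu; enqueue Vic → queue [Nia, Jae, Cal, Vic]
Visit Nia → queue [Jae, Cal, Vic]
Visit Jae; enqueue Dee → queue [Cal, Vic, Dee]
Visit Cal → queue [Vic, Dee]
Visit Vic → queue [Dee]
Visit Dee → queue []

Visit order: Mae, Ada, Cyd, Uma, Yul, Zoe, Sam, Wes, Pia, Ben, Rex, Xiu, Nia, Jae, Cal, Vic, Dee

Cal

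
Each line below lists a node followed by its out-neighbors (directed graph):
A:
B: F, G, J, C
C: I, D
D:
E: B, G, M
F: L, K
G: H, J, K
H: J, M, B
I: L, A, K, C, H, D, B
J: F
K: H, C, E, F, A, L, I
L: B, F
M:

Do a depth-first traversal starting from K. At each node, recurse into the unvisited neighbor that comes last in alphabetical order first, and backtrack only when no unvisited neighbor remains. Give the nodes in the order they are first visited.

Visit K
K → L
L → F
L → B
B → J
B → G
G → H
H → M
B → C
C → I
I → D
I → A
K → E

K, L, F, B, J, G, H, M, C, I, D, A, E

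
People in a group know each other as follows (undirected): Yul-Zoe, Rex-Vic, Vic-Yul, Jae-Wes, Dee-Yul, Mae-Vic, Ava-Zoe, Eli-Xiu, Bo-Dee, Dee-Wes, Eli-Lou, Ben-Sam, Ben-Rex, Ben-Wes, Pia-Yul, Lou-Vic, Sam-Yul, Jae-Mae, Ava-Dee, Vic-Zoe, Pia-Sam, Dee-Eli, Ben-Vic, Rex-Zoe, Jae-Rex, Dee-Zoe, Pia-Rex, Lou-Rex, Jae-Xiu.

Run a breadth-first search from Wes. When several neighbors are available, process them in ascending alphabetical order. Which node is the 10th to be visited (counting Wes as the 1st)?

Visit Wes; enqueue Ben, Dee, Jae → queue [Ben, Dee, Jae]
Visit Ben; enqueue Rex, Sam, Vic → queue [Dee, Jae, Rex, Sam, Vic]
Visit Dee; enqueue Ava, Bo, Eli, Yul, Zoe → queue [Jae, Rex, Sam, Vic, Ava, Bo, Eli, Yul, Zoe]
Visit Jae; enqueue Mae, Xiu → queue [Rex, Sam, Vic, Ava, Bo, Eli, Yul, Zoe, Mae, Xiu]
Visit Rex; enqueue Lou, Pia → queue [Sam, Vic, Ava, Bo, Eli, Yul, Zoe, Mae, Xiu, Lou, Pia]
Visit Sam → queue [Vic, Ava, Bo, Eli, Yul, Zoe, Mae, Xiu, Lou, Pia]
Visit Vic → queue [Ava, Bo, Eli, Yul, Zoe, Mae, Xiu, Lou, Pia]
Visit Ava → queue [Bo, Eli, Yul, Zoe, Mae, Xiu, Lou, Pia]
Visit Bo → queue [Eli, Yul, Zoe, Mae, Xiu, Lou, Pia]
Visit Eli → queue [Yul, Zoe, Mae, Xiu, Lou, Pia]
Visit Yul → queue [Zoe, Mae, Xiu, Lou, Pia]
Visit Zoe → queue [Mae, Xiu, Lou, Pia]
Visit Mae → queue [Xiu, Lou, Pia]
Visit Xiu → queue [Lou, Pia]
Visit Lou → queue [Pia]
Visit Pia → queue []

Visit order: Wes, Ben, Dee, Jae, Rex, Sam, Vic, Ava, Bo, Eli, Yul, Zoe, Mae, Xiu, Lou, Pia

Eli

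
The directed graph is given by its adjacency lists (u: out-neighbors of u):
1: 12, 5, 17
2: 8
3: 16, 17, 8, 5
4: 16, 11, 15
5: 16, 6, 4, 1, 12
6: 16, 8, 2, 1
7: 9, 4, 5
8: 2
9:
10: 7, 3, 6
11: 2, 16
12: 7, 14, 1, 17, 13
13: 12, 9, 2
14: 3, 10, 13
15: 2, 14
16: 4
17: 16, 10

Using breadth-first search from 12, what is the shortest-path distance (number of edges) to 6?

Level 0: 12
Level 1: 1, 7, 13, 14, 17
Level 2: 2, 3, 4, 5, 9, 10, 16
Level 3: 6, 8, 11, 15
6 first appears at level 3.

3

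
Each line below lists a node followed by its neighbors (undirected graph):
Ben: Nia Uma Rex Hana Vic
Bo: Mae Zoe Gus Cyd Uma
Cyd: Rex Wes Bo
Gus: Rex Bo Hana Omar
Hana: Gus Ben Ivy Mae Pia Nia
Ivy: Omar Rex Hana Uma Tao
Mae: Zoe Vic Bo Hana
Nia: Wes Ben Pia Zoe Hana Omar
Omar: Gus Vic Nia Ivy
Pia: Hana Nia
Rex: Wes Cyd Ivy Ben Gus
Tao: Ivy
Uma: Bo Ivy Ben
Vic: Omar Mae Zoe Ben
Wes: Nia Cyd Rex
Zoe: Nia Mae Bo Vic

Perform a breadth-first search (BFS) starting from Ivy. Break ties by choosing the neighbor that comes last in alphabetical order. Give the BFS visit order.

Ivy Uma Tao Rex Omar Hana Bo Ben Wes Gus Cyd Vic Nia Pia Mae Zoe

Visit Ivy; enqueue Uma, Tao, Rex, Omar, Hana → queue [Uma, Tao, Rex, Omar, Hana]
Visit Uma; enqueue Bo, Ben → queue [Tao, Rex, Omar, Hana, Bo, Ben]
Visit Tao → queue [Rex, Omar, Hana, Bo, Ben]
Visit Rex; enqueue Wes, Gus, Cyd → queue [Omar, Hana, Bo, Ben, Wes, Gus, Cyd]
Visit Omar; enqueue Vic, Nia → queue [Hana, Bo, Ben, Wes, Gus, Cyd, Vic, Nia]
Visit Hana; enqueue Pia, Mae → queue [Bo, Ben, Wes, Gus, Cyd, Vic, Nia, Pia, Mae]
Visit Bo; enqueue Zoe → queue [Ben, Wes, Gus, Cyd, Vic, Nia, Pia, Mae, Zoe]
Visit Ben → queue [Wes, Gus, Cyd, Vic, Nia, Pia, Mae, Zoe]
Visit Wes → queue [Gus, Cyd, Vic, Nia, Pia, Mae, Zoe]
Visit Gus → queue [Cyd, Vic, Nia, Pia, Mae, Zoe]
Visit Cyd → queue [Vic, Nia, Pia, Mae, Zoe]
Visit Vic → queue [Nia, Pia, Mae, Zoe]
Visit Nia → queue [Pia, Mae, Zoe]
Visit Pia → queue [Mae, Zoe]
Visit Mae → queue [Zoe]
Visit Zoe → queue []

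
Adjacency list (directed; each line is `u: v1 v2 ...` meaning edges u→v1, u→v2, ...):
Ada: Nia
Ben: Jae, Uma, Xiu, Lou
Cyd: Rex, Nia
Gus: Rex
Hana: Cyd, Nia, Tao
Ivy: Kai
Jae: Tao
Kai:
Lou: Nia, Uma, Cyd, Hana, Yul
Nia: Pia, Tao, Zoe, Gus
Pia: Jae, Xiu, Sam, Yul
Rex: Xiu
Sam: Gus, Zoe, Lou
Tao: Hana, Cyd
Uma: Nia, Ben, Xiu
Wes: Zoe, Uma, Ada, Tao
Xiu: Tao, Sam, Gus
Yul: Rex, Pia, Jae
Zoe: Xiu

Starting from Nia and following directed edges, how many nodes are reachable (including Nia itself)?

BFS from Nia visits: Nia, Zoe, Tao, Pia, Gus, Xiu, Hana, Cyd, Yul, Sam, Jae, Rex, Lou, Uma, Ben
Reachable nodes: 15 of 19 total.

15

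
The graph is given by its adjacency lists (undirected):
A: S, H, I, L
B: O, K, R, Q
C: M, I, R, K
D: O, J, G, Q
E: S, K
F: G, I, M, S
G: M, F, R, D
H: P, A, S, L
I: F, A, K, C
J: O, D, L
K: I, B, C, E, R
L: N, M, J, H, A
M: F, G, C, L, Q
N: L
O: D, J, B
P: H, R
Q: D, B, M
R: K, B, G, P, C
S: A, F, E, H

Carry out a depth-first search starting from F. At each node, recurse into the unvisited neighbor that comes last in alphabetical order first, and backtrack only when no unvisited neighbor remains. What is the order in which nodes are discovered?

F → S → H → P → R → K → I → C → M → Q → D → O → J → L → N → A → B → G → E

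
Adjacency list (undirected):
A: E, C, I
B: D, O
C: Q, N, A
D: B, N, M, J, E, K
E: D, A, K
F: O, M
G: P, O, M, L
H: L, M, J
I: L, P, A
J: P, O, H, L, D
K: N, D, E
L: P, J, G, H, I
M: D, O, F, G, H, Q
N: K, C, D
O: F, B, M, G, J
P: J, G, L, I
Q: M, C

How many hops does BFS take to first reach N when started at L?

Level 0: L
Level 1: G, H, I, J, P
Level 2: A, D, M, O
Level 3: B, C, E, F, K, N, Q
N first appears at level 3.

3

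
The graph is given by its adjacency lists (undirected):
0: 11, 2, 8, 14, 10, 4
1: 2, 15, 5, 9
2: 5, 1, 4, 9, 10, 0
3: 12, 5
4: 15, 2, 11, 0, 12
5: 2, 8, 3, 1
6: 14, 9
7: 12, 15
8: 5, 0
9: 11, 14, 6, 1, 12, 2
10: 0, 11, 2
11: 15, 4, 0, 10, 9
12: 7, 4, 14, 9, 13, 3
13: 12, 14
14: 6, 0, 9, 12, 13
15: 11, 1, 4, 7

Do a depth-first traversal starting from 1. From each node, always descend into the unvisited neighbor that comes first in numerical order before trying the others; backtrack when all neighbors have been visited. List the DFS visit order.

1 2 0 4 11 9 6 14 12 3 5 8 7 15 13 10

Visit 1
1 → 2
2 → 0
0 → 4
4 → 11
11 → 9
9 → 6
6 → 14
14 → 12
12 → 3
3 → 5
5 → 8
12 → 7
7 → 15
12 → 13
11 → 10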